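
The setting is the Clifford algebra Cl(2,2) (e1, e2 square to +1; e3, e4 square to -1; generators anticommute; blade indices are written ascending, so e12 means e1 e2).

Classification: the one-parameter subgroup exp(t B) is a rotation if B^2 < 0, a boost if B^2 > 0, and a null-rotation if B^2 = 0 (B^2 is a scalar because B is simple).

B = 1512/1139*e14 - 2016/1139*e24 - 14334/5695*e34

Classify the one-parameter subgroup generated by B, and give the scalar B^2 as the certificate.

B^2 term by term: the squares give (1512/1139)^2*(e14)^2 + (-2016/1139)^2*(e24)^2 + (-14334/5695)^2*(e34)^2 = 2286144/1297321*(+1) + 4064256/1297321*(+1) + 205463556/32433025*(-1) = -36/25 (each basis 2-blade squares to minus the product of its generators' squares); cross terms between blades sharing an index anticommute and cancel. So B^2 = -36/25.
Answer: rotation, certificate B^2 = -36/25. Note: conjugating B changes its blade decomposition but never the scalar B^2 = -36/25, whose sign settles the classification.


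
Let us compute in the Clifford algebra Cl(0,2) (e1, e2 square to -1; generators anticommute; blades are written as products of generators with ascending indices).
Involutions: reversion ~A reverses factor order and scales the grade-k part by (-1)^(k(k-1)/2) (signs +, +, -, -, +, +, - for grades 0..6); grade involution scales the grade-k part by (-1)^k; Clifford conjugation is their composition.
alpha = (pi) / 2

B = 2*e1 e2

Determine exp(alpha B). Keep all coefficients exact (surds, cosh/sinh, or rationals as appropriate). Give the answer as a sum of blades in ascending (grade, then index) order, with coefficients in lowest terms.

B^2 = (2)^2*(e1 e2)^2 = 4*(-1) = -4 (a basis 2-blade squares to minus the product of its generators' squares).
B^2 = -4 — B^2 < 0, so the exponential closes trigonometrically: l = 2, alpha*l = pi, so exp(alpha B) = cos(pi) + (sin(pi)/2)*B = -1 + (0)*B.
Answer: -1


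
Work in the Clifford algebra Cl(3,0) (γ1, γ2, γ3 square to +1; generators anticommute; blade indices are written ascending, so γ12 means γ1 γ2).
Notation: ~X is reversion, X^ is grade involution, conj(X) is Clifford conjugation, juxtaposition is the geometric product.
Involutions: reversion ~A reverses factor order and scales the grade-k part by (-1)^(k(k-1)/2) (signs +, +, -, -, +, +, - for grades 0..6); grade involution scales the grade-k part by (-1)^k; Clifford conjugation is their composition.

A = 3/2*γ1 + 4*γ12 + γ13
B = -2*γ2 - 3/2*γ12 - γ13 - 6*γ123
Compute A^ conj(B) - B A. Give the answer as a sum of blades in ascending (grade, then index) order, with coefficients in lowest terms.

first term: -7 + 8*γ1 - 33/4*γ2 + 45/2*γ3 - 3*γ12 + 13/2*γ23 - 2*γ123
second term: 7 + 8*γ1 - 15/4*γ2 + 51/2*γ3 + 3*γ12 - 23/2*γ23 + 2*γ123
Answer: -14 - 9/2*γ2 - 3*γ3 - 6*γ12 + 18*γ23 - 4*γ123


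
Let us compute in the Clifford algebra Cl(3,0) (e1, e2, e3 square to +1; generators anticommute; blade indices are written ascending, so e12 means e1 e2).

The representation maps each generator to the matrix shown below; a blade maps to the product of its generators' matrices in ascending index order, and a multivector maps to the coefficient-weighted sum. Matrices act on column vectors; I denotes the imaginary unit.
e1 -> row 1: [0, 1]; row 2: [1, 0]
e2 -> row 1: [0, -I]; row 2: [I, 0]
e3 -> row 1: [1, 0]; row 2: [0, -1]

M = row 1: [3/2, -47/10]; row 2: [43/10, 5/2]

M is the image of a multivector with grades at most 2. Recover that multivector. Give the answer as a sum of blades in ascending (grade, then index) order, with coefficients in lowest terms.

Method: 1, rho(e1), rho(e2), rho(e3) form a trace-orthogonal basis of the 2x2 complex matrices (tr(X Y) = 2 if X = Y, else 0), so M = m0*1 + m1*rho(e1) + m2*rho(e2) + m3*rho(e3) with m0 = tr(M)/2 = 2, m1 = tr(M rho(e1))/2 = -1/5, m2 = tr(M rho(e2))/2 = -9*I/2, m3 = tr(M rho(e3))/2 = -1/2.
Multiplying table entries, the bivector images are rho(e12) = I*rho(e3), rho(e13) = -I*rho(e2), rho(e23) = I*rho(e1); with real blade coefficients the real parts of m0..m3 are the coefficients of 1, e1, e2, e3 and the imaginary parts give the bivectors (e23: Im m1, e13: -Im m2, e12: Im m3).
Answer: 2 - 1/5*e1 - 1/2*e3 + 9/2*e13


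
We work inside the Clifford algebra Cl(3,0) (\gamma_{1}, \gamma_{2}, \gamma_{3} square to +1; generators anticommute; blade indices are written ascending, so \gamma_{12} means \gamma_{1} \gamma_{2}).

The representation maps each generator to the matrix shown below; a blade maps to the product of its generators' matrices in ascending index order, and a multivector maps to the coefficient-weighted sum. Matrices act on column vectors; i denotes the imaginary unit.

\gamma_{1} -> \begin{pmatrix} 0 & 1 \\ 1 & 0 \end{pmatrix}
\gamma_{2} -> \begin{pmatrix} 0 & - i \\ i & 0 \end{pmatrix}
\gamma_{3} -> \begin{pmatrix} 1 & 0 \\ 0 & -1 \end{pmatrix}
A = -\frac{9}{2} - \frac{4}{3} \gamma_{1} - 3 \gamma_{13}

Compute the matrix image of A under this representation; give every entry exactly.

Bivector images (products of the table entries): rho(\gamma_{13}) = rho(\gamma_{1})rho(\gamma_{3}) = \begin{pmatrix} 0 & -1 \\ 1 & 0 \end{pmatrix}.
M = (-\frac{9}{2})*1 + (-\frac{4}{3})*rho(\gamma_{1}) + (-3)*rho(\gamma_{13}), summed entrywise (1 is the identity matrix):
Answer: \begin{pmatrix} - \frac{9}{2} & \frac{5}{3} \\ - \frac{13}{3} & - \frac{9}{2} \end{pmatrix}


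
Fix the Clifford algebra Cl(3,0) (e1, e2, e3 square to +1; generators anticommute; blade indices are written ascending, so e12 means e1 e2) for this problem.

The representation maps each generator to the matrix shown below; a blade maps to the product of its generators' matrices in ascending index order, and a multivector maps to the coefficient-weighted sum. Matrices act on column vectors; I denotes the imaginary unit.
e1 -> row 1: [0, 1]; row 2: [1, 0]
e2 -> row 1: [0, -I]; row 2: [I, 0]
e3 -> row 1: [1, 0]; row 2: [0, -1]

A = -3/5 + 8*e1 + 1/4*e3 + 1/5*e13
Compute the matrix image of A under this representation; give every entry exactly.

Bivector images (products of the table entries): rho(e13) = rho(e1)rho(e3) = row 1: [0, -1]; row 2: [1, 0].
M = (-3/5)*1 + (8)*rho(e1) + (1/4)*rho(e3) + (1/5)*rho(e13), summed entrywise (1 is the identity matrix):
Answer: row 1: [-7/20, 39/5]; row 2: [41/5, -17/20]


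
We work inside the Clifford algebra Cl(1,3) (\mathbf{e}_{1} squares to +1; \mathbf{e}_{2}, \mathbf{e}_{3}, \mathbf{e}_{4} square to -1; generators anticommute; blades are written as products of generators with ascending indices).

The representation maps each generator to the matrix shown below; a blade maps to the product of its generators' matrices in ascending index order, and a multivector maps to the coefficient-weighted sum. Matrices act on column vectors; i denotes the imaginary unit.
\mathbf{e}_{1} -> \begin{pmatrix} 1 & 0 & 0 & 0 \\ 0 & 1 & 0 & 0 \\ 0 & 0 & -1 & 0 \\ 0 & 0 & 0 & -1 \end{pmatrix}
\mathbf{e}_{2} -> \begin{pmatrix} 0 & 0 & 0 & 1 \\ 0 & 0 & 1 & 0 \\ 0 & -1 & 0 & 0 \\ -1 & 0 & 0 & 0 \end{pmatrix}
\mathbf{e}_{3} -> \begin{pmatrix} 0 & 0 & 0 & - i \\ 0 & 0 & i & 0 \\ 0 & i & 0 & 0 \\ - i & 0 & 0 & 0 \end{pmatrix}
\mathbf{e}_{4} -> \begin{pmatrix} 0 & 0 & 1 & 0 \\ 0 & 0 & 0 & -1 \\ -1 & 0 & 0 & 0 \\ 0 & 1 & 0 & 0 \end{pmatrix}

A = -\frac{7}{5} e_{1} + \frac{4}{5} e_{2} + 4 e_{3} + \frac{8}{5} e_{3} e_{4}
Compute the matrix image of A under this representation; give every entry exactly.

Bivector images (products of the table entries): rho(e_{3} e_{4}) = rho(\mathbf{e}_{3})rho(\mathbf{e}_{4}) = \begin{pmatrix} 0 & - i & 0 & 0 \\ - i & 0 & 0 & 0 \\ 0 & 0 & 0 & - i \\ 0 & 0 & - i & 0 \end{pmatrix}.
M = (-\frac{7}{5})*rho(e_{1}) + (\frac{4}{5})*rho(e_{2}) + (4)*rho(e_{3}) + (\frac{8}{5})*rho(e_{3} e_{4}), summed entrywise:
Answer: \begin{pmatrix} - \frac{7}{5} & - \frac{8 i}{5} & 0 & \frac{4}{5} - 4 i \\ - \frac{8 i}{5} & - \frac{7}{5} & \frac{4}{5} + 4 i & 0 \\ 0 & - \frac{4}{5} + 4 i & \frac{7}{5} & - \frac{8 i}{5} \\ - \frac{4}{5} - 4 i & 0 & - \frac{8 i}{5} & \frac{7}{5} \end{pmatrix}


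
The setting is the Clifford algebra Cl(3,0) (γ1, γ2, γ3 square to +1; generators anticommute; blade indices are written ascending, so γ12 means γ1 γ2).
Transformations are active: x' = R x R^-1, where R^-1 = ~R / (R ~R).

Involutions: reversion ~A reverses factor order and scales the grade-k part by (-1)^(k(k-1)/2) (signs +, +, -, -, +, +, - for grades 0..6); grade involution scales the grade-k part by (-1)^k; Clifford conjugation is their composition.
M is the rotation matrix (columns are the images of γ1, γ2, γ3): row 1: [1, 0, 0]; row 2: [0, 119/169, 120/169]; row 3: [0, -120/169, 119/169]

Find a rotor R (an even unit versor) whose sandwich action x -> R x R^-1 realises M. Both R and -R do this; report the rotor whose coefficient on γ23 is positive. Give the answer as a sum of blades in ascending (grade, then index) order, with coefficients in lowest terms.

Method: write R = a + b12*γ12 + b13*γ13 + b23*γ23 with a^2 + b12^2 + b13^2 + b23^2 = 1 (so R^-1 = ~R). Expanding the columns R e_j ~R gives tr M = 4a^2 - 1 and, from the antisymmetric part, M21 - M12 = -4a*b12, M13 - M31 = 4a*b13, M32 - M23 = -4a*b23.
Here tr M = 407/169, so a^2 = (1 + tr M)/4 = 144/169 and a = ±12/13. Taking a = 12/13: M21 - M12 = 0, M13 - M31 = 0, M32 - M23 = -240/169, giving b12 = 0, b13 = 0, b23 = 5/13, i.e. R = 12/13 + 5/13*γ23.
Its γ23 coefficient is already positive.
Answer: 12/13 + 5/13*γ23. Why the constraint matters: R and -R act identically through the sandwich — M has trace 407/169 either way — so only the sign condition on γ23 picks one of the two preimages.


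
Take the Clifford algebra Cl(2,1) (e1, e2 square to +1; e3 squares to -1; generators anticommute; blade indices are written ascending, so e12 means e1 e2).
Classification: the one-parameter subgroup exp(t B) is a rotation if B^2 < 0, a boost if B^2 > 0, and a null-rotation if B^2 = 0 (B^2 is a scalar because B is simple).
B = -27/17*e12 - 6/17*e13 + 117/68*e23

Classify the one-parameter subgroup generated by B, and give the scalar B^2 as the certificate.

B^2 term by term: the squares give (-27/17)^2*(e12)^2 + (-6/17)^2*(e13)^2 + (117/68)^2*(e23)^2 = 729/289*(-1) + 36/289*(+1) + 13689/4624*(+1) = 9/16 (each basis 2-blade squares to minus the product of its generators' squares); cross terms between blades sharing an index anticommute and cancel. So B^2 = 9/16.
Answer: boost, certificate B^2 = 9/16. The invariant at work: B^2 = 9/16 is unchanged by conjugation, hence its sign classifies the subgroup whatever basis B is written in.


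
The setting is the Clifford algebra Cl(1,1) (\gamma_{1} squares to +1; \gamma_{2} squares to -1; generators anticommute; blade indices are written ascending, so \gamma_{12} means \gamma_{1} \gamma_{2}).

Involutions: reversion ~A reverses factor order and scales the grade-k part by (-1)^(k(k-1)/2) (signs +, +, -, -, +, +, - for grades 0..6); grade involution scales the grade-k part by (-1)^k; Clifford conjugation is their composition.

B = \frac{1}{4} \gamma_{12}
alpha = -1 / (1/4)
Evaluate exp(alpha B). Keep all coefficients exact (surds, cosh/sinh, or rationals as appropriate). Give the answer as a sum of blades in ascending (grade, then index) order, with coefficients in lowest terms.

B^2 = (\frac{1}{4})^2*(\gamma_{12})^2 = \frac{1}{16}*(+1) = \frac{1}{16} (a basis 2-blade squares to minus the product of its generators' squares).
B^2 = \frac{1}{16} — since the square is positive, the closed form is hyperbolic: l = \frac{1}{4}, alpha*l = -1, so exp(alpha B) = cosh(-1) + (sinh(-1)/(\frac{1}{4}))*B = \cosh{\left(1 \right)} + (- 4 \sinh{\left(1 \right)})*B.
Answer: \cosh{\left(1 \right)} - \sinh{\left(1 \right)} \gamma_{12}


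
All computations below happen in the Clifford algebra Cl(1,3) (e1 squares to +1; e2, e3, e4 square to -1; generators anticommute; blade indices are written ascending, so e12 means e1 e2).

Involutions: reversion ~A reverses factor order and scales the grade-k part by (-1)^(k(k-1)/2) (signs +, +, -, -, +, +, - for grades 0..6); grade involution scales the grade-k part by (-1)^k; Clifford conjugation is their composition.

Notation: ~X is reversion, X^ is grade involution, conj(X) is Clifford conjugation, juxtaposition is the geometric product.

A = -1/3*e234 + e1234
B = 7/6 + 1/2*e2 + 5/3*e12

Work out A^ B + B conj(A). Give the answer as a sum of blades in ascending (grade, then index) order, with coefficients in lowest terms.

first term: 3/2*e34 + 1/18*e134 + 7/18*e234 + 7/6*e1234
second term: 11/6*e34 + 19/18*e134 - 7/18*e234 + 7/6*e1234
Answer: 10/3*e34 + 10/9*e134 + 7/3*e1234


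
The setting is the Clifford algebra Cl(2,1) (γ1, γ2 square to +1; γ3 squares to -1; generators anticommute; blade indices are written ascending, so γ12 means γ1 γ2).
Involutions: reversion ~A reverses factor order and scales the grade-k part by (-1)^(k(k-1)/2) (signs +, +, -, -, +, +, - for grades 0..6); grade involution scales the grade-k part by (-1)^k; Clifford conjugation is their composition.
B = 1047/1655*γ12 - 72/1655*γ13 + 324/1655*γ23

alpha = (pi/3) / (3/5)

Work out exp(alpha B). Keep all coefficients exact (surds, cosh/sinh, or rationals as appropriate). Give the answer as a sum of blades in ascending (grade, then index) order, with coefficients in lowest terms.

B^2 term by term: the squares give (1047/1655)^2*(γ12)^2 + (-72/1655)^2*(γ13)^2 + (324/1655)^2*(γ23)^2 = 1096209/2739025*(-1) + 5184/2739025*(+1) + 104976/2739025*(+1) = -9/25 (each basis 2-blade squares to minus the product of its generators' squares); cross terms between blades sharing an index anticommute and cancel. So B^2 = -9/25.
B^2 = -9/25 — a negative square means the series sums to a rotation: l = 3/5, alpha*l = pi/3, so exp(alpha B) = cos(pi/3) + (sin(pi/3)/(3/5))*B = 1/2 + (5*sqrt(3)/6)*B.
Answer: 1/2 + 349*sqrt(3)/662*γ12 - 12*sqrt(3)/331*γ13 + 54*sqrt(3)/331*γ23


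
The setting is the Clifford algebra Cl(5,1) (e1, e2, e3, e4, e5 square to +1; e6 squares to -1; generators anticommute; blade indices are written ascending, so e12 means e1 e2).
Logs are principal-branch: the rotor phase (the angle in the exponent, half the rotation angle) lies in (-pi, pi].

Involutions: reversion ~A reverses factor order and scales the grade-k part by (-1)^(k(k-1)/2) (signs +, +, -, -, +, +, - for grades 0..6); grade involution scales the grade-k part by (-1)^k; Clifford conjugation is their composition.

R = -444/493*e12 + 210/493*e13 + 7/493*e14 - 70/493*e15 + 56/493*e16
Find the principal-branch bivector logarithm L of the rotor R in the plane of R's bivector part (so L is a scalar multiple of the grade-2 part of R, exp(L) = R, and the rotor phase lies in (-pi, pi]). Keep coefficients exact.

The scalar part of R is 0, which fixes the principal-branch rotor phase; the unit plane is then the bivector part divided by the sine of that phase, and L is that plane scaled by the phase.
Concretely: cos(phase) = 0 gives phase = ±pi/2, and since phase/sin(phase) is even the sign is immaterial: L = (phase/sin(phase)) * <R>_2 = (pi/2) * <R>_2.
Answer: -222*pi/493*e12 + 105*pi/493*e13 + 7*pi/986*e14 - 35*pi/493*e15 + 28*pi/493*e16


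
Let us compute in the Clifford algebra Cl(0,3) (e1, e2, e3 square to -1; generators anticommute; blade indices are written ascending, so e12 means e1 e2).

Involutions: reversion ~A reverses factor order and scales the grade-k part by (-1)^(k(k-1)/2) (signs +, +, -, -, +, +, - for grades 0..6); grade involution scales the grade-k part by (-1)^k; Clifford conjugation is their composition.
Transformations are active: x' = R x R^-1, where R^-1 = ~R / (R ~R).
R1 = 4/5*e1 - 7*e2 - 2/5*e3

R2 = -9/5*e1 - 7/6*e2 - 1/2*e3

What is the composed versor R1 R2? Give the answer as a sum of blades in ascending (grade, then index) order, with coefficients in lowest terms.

Distribute over the terms of R1 (each basis-blade product reordered to ascending indices, repeated generators contracted through their squares):
(4/5*e1) R2 = 36/25 - 14/15*e12 - 2/5*e13
(-7*e2) R2 = -49/6 - 63/5*e12 + 7/2*e23
(-2/5*e3) R2 = -1/5 - 18/25*e13 - 7/15*e23
Summing the partial products and collecting blades:
Answer: -1039/150 - 203/15*e12 - 28/25*e13 + 91/30*e23


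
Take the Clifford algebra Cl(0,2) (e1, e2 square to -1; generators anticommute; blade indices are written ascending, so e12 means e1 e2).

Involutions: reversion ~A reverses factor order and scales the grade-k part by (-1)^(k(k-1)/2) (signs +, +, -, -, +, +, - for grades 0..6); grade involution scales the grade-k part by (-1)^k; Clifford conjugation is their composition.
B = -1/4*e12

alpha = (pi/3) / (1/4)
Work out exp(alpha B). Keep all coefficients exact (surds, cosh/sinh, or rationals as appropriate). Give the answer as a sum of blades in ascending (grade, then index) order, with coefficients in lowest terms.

B^2 = (-1/4)^2*(e12)^2 = 1/16*(-1) = -1/16 (a basis 2-blade squares to minus the product of its generators' squares).
B^2 = -1/16 — since the square is negative, the closed form is circular: l = 1/4, alpha*l = pi/3, so exp(alpha B) = cos(pi/3) + (sin(pi/3)/(1/4))*B = 1/2 + (2*sqrt(3))*B.
Answer: 1/2 - sqrt(3)/2*e12


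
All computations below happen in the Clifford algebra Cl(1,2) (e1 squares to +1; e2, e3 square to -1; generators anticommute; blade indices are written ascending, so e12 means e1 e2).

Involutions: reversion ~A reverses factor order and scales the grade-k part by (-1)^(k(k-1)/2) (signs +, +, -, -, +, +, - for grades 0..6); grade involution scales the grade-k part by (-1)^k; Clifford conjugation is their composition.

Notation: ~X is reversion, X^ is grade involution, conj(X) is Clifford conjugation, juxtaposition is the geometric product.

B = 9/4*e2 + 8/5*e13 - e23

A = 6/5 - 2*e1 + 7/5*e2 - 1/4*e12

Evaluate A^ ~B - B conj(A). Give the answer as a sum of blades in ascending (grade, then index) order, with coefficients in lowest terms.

first term: 63/20 + 9/16*e1 + 27/10*e2 - 9/5*e3 + 9/2*e12 - 167/100*e13 + 4/5*e23 - 6/25*e123
second term: 63/20 + 9/16*e1 + 27/10*e2 - 9/5*e3 - 9/2*e12 + 167/100*e13 - 4/5*e23 + 6/25*e123
Answer: 9*e12 - 167/50*e13 + 8/5*e23 - 12/25*e123


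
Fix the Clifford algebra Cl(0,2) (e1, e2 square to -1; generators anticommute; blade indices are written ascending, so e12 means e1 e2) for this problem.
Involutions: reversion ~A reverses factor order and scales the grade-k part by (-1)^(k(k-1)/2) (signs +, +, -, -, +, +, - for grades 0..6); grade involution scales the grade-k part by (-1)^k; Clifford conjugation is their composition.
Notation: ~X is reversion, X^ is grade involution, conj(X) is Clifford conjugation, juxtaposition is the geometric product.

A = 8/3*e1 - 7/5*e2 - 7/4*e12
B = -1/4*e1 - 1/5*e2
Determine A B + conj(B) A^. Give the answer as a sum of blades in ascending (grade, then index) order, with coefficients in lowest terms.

first term: 29/75 - 7/20*e1 + 7/16*e2 - 53/60*e12
second term: 29/75 - 7/20*e1 + 7/16*e2 + 53/60*e12
Answer: 58/75 - 7/10*e1 + 7/8*e2


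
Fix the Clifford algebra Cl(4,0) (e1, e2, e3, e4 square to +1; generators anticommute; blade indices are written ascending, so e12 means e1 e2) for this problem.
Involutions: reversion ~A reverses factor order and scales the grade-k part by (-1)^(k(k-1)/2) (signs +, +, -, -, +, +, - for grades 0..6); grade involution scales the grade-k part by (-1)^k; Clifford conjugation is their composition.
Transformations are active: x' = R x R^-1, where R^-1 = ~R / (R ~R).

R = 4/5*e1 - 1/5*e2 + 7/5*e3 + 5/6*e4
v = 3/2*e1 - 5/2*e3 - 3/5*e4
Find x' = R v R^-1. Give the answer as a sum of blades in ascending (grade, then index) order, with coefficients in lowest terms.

~R = 4/5*e1 - 1/5*e2 + 7/5*e3 + 5/6*e4, and R ~R = 3001/900, so R^-1 = ~R / (3001/900).
R v = -14/5 + 3/10*e12 - 41/10*e13 - 173/100*e14 + 1/2*e23 + 3/25*e24 + 373/300*e34
Answer: -17067/6002*e1 + 1008/3001*e2 + 893/6002*e3 - 11997/15005*e4


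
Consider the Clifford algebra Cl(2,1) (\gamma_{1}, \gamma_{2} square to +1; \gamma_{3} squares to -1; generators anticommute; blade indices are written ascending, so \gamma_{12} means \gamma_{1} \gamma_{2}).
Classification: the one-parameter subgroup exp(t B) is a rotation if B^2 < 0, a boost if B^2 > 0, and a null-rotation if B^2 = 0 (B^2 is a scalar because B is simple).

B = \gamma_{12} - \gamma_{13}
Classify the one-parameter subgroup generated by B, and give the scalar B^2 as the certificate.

B^2 term by term: the squares give (1)^2*(\gamma_{12})^2 + (-1)^2*(\gamma_{13})^2 = 1*(-1) + 1*(+1) = 0 (each basis 2-blade squares to minus the product of its generators' squares); cross terms between blades sharing an index anticommute and cancel. So B^2 = 0.
Answer: null-rotation, certificate B^2 = 0. The scalar 0 is the complete invariant here: its sign names the subgroup type.


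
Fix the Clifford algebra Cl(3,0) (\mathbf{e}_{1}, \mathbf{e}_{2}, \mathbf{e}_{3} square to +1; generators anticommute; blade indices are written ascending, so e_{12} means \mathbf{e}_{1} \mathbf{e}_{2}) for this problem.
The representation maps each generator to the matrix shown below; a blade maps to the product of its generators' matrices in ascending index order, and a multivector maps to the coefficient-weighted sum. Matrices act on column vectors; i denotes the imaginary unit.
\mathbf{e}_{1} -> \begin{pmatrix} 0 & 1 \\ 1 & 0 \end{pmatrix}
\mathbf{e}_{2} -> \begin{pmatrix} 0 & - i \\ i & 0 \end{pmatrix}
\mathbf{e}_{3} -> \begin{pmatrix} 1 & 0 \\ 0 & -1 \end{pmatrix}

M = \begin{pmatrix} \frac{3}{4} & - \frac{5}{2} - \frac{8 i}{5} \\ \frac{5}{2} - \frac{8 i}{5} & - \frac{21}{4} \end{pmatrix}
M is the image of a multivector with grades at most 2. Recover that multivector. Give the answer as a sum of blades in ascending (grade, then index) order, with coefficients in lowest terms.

Method: 1, rho(e_{1}), rho(e_{2}), rho(e_{3}) form a trace-orthogonal basis of the 2x2 complex matrices (tr(X Y) = 2 if X = Y, else 0), so M = m0*1 + m1*rho(e_{1}) + m2*rho(e_{2}) + m3*rho(e_{3}) with m0 = tr(M)/2 = - \frac{9}{4}, m1 = tr(M rho(e_{1}))/2 = - \frac{8 i}{5}, m2 = tr(M rho(e_{2}))/2 = - \frac{5 i}{2}, m3 = tr(M rho(e_{3}))/2 = 3.
Multiplying table entries, the bivector images are rho(e_{12}) = i*rho(e_{3}), rho(e_{13}) = -i*rho(e_{2}), rho(e_{23}) = i*rho(e_{1}); with real blade coefficients the real parts of m0..m3 are the coefficients of 1, e_{1}, e_{2}, e_{3} and the imaginary parts give the bivectors (e_{23}: Im m1, e_{13}: -Im m2, e_{12}: Im m3).
Answer: -\frac{9}{4} + 3 e_{3} + \frac{5}{2} e_{13} - \frac{8}{5} e_{23}


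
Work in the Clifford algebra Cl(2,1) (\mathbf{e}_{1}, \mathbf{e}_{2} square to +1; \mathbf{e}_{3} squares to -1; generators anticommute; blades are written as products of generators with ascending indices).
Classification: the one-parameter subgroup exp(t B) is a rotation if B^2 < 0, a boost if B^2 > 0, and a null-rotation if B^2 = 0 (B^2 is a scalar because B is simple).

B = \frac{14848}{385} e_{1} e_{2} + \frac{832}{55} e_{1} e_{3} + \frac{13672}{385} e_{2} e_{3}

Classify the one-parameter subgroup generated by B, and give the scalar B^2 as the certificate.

B^2 term by term: the squares give (\frac{14848}{385})^2*(e_{1} e_{2})^2 + (\frac{832}{55})^2*(e_{1} e_{3})^2 + (\frac{13672}{385})^2*(e_{2} e_{3})^2 = \frac{220463104}{148225}*(-1) + \frac{692224}{3025}*(+1) + \frac{186923584}{148225}*(+1) = \frac{64}{25} (each basis 2-blade squares to minus the product of its generators' squares); cross terms between blades sharing an index anticommute and cancel. So B^2 = \frac{64}{25}.
Answer: boost, certificate B^2 = \frac{64}{25}. The class reads off the invariant scalar \frac{64}{25} directly.


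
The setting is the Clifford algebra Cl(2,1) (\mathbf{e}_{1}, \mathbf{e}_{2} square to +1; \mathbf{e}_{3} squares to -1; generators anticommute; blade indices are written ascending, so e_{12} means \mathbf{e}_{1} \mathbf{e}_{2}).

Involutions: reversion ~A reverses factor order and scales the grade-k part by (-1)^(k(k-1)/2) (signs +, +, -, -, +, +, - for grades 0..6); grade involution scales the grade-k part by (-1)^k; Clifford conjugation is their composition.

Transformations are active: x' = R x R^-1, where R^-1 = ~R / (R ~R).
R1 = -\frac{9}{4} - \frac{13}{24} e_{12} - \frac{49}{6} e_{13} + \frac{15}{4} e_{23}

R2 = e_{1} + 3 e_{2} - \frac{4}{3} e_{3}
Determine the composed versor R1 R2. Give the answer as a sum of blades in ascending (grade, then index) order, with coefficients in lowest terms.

Distribute over the terms of R2 (each basis-blade product reordered to ascending indices, repeated generators contracted through their squares):
R1 (e_{1}) = -\frac{9}{4} e_{1} + \frac{13}{24} e_{2} + \frac{49}{6} e_{3} + \frac{15}{4} e_{123}
R1 (3 e_{2}) = -\frac{13}{8} e_{1} - \frac{27}{4} e_{2} - \frac{45}{4} e_{3} + \frac{49}{2} e_{123}
R1 (-\frac{4}{3} e_{3}) = -\frac{98}{9} e_{1} + 5 e_{2} + 3 e_{3} + \frac{13}{18} e_{123}
Summing the partial products and collecting blades:
Answer: -\frac{1063}{72} e_{1} - \frac{29}{24} e_{2} - \frac{1}{12} e_{3} + \frac{1043}{36} e_{123}


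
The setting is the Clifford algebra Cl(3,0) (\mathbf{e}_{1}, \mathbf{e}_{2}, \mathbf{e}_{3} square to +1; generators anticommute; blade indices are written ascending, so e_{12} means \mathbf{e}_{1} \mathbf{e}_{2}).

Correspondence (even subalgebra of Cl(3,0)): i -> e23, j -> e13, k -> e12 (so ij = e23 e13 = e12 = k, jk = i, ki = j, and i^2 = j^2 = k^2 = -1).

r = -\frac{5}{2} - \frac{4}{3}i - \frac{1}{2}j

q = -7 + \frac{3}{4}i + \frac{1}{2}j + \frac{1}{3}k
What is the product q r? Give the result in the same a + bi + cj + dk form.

In blades: q = -7 + \frac{1}{3} e_{12} + \frac{1}{2} e_{13} + \frac{3}{4} e_{23}, r = -\frac{5}{2} - \frac{1}{2} e_{13} - \frac{4}{3} e_{23}.
Distribute q over r term by term (generator squares from the signature, products reordered to ascending indices): (-7)*r = \frac{35}{2} + \frac{7}{2} e_{13} + \frac{28}{3} e_{23}; (\frac{1}{3} e_{12})*r = -\frac{5}{6} e_{12} - \frac{4}{9} e_{13} + \frac{1}{6} e_{23}; (\frac{1}{2} e_{13})*r = \frac{1}{4} + \frac{2}{3} e_{12} - \frac{5}{4} e_{13}; (\frac{3}{4} e_{23})*r = 1 - \frac{3}{8} e_{12} - \frac{15}{8} e_{23}.
Sum: \frac{75}{4} - \frac{13}{24} e_{12} + \frac{65}{36} e_{13} + \frac{61}{8} e_{23}; translating back through the correspondence:
Answer: \frac{75}{4} + \frac{61}{8}i + \frac{65}{36}j - \frac{13}{24}k


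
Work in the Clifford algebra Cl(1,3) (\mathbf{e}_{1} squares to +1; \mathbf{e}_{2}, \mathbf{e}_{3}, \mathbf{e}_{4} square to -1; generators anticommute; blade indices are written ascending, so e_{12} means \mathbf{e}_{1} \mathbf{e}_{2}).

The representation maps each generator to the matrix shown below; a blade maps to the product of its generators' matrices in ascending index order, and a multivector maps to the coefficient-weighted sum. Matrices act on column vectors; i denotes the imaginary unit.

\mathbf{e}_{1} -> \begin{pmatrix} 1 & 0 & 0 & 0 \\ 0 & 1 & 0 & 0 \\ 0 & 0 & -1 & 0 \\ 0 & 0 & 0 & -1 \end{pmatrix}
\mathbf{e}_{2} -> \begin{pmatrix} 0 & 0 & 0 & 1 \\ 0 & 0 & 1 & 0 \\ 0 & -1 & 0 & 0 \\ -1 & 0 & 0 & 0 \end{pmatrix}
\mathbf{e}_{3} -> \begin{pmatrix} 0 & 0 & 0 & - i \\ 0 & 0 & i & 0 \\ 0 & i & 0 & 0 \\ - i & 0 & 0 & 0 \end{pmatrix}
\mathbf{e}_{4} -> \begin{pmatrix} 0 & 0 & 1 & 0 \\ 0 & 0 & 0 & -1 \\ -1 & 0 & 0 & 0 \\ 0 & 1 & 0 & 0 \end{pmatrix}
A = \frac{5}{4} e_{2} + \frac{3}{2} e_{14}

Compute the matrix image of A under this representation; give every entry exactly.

Bivector images (products of the table entries): rho(e_{14}) = rho(\mathbf{e}_{1})rho(\mathbf{e}_{4}) = \begin{pmatrix} 0 & 0 & 1 & 0 \\ 0 & 0 & 0 & -1 \\ 1 & 0 & 0 & 0 \\ 0 & -1 & 0 & 0 \end{pmatrix}.
M = (\frac{5}{4})*rho(e_{2}) + (\frac{3}{2})*rho(e_{14}), summed entrywise:
Answer: \begin{pmatrix} 0 & 0 & \frac{3}{2} & \frac{5}{4} \\ 0 & 0 & \frac{5}{4} & - \frac{3}{2} \\ \frac{3}{2} & - \frac{5}{4} & 0 & 0 \\ - \frac{5}{4} & - \frac{3}{2} & 0 & 0 \end{pmatrix}


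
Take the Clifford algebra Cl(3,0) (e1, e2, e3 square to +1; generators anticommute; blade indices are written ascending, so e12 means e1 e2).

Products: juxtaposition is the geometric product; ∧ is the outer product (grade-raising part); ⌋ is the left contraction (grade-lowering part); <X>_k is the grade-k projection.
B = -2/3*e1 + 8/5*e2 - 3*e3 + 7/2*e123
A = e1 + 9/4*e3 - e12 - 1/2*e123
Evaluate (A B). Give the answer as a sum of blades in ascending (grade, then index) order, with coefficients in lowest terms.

step 1: -17/3 - 8/5*e1 - 2/3*e2 + 7/2*e3 + 439/40*e12 - 7/10*e13 + 7/30*e23 + 3*e123
Answer: -17/3 - 8/5*e1 - 2/3*e2 + 7/2*e3 + 439/40*e12 - 7/10*e13 + 7/30*e23 + 3*e123


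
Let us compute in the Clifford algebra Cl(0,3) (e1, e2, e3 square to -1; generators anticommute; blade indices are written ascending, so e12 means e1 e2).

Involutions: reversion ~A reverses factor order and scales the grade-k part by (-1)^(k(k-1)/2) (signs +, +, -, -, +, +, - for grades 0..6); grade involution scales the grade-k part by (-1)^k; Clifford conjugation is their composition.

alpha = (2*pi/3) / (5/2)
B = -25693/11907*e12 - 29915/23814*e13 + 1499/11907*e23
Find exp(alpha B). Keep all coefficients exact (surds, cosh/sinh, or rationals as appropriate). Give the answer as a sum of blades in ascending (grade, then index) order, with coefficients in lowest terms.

B^2 term by term: the squares give (-25693/11907)^2*(e12)^2 + (-29915/23814)^2*(e13)^2 + (1499/11907)^2*(e23)^2 = 660130249/141776649*(-1) + 894907225/567106596*(-1) + 2247001/141776649*(-1) = -25/4 (each basis 2-blade squares to minus the product of its generators' squares); cross terms between blades sharing an index anticommute and cancel. So B^2 = -25/4.
B^2 = -25/4 — since the square is negative, the closed form is circular: l = 5/2, alpha*l = 2*pi/3, so exp(alpha B) = cos(2*pi/3) + (sin(2*pi/3)/(5/2))*B = -1/2 + (sqrt(3)/5)*B.
Answer: -1/2 - 25693*sqrt(3)/59535*e12 - 5983*sqrt(3)/23814*e13 + 1499*sqrt(3)/59535*e23


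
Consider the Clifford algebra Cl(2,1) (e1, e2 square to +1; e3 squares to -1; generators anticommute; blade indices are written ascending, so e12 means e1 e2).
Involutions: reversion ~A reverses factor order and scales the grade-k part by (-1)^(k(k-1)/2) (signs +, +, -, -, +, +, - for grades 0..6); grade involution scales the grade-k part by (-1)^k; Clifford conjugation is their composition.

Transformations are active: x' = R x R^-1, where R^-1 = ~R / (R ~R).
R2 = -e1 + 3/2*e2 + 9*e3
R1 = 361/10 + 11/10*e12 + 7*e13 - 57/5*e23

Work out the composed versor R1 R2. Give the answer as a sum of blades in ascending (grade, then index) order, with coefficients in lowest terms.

Distribute over the terms of R2 (each basis-blade product reordered to ascending indices, repeated generators contracted through their squares):
R1 (-e1) = -361/10*e1 + 11/10*e2 + 7*e3 + 57/5*e123
R1 (3/2*e2) = 33/20*e1 + 1083/20*e2 + 171/10*e3 - 21/2*e123
R1 (9*e3) = -63*e1 + 513/5*e2 + 3249/10*e3 + 99/10*e123
Summing the partial products and collecting blades:
Answer: -1949/20*e1 + 3157/20*e2 + 349*e3 + 54/5*e123


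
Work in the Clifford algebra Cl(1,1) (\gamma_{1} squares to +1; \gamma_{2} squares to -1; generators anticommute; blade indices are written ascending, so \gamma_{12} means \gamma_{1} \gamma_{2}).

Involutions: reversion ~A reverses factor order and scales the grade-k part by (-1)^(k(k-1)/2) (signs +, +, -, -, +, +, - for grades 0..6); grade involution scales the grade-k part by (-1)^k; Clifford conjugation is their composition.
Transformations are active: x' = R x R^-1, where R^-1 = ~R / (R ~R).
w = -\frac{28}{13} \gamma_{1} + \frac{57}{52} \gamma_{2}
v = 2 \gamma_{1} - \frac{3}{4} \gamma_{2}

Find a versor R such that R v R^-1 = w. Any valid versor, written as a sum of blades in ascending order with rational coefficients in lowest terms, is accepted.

Construction: equal norms (both \frac{55}{16}) license R = v + w = -\frac{2}{13} \gamma_{1} + \frac{9}{26} \gamma_{2} — nothing changes along that direction, while (v - w)/2 changes sign, so v maps onto w.
Answer: -\frac{2}{13} \gamma_{1} + \frac{9}{26} \gamma_{2}


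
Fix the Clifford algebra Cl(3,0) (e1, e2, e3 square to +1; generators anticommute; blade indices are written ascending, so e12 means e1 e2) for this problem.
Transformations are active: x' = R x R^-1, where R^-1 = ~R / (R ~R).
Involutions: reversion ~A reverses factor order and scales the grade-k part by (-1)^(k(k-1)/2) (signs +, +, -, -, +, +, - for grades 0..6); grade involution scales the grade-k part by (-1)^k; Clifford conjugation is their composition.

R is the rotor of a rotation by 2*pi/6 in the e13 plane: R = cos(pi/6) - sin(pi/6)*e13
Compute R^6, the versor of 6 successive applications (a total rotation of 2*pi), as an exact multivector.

Because a rotor carries half the rotation angle, composing 6 copies of this e13-plane rotor multiplies the phase: 6*(pi/6) = pi, hence R^6 = cos(pi) - sin(pi)*e13.
cos(pi) = -1 and sin(pi) = 0, so R^6 = -1. The total rotation 2*pi is 1 full turn, so every vector returns to itself, yet the rotor is -1, on the OTHER sheet of the double cover (an odd number of 2*pi turns).
Answer: -1


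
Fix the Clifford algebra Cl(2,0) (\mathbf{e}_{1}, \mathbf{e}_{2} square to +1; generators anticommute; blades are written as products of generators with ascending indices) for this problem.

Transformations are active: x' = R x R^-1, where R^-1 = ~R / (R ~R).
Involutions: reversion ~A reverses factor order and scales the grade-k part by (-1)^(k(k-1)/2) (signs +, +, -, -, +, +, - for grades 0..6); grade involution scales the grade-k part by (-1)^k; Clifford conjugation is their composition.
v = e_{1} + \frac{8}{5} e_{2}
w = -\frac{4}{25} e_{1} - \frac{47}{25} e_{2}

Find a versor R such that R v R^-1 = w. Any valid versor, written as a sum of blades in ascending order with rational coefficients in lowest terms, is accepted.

Sketch: the shared square \frac{89}{25} makes R = v + w = \frac{21}{25} e_{1} - \frac{7}{25} e_{2} the natural versor; its sandwich fixes that direction, negates (v - w)/2, and sends v to w.
Answer: \frac{21}{25} e_{1} - \frac{7}{25} e_{2}


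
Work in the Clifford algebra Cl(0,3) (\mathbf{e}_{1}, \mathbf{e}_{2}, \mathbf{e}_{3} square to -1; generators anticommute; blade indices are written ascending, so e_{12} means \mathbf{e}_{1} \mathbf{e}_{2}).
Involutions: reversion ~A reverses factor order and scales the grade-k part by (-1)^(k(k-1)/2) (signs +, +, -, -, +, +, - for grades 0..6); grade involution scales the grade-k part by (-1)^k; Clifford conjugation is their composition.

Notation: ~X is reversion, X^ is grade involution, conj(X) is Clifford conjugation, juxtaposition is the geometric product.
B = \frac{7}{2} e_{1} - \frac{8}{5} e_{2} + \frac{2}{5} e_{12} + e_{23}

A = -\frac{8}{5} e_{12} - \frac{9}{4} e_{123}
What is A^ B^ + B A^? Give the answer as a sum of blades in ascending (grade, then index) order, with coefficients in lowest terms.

first term: \frac{16}{25} + \frac{31}{100} e_{1} + \frac{28}{5} e_{2} - \frac{9}{10} e_{3} + \frac{26}{5} e_{13} + \frac{63}{8} e_{23}
second term: \frac{16}{25} + \frac{31}{100} e_{1} + \frac{28}{5} e_{2} - \frac{9}{10} e_{3} - \frac{26}{5} e_{13} - \frac{63}{8} e_{23}
Answer: \frac{32}{25} + \frac{31}{50} e_{1} + \frac{56}{5} e_{2} - \frac{9}{5} e_{3}


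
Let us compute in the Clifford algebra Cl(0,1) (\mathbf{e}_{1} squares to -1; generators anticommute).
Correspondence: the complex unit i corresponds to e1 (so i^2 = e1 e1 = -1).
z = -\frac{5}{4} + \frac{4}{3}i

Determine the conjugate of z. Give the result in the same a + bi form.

In blades: z = -\frac{5}{4} + \frac{4}{3} e_{1}.
Conjugation here is Clifford conjugation: the scalar is fixed and the grade-1 and grade-2 blades all flip sign, giving -\frac{5}{4} - \frac{4}{3} e_{1}; translating back:
Answer: -\frac{5}{4} - \frac{4}{3}i


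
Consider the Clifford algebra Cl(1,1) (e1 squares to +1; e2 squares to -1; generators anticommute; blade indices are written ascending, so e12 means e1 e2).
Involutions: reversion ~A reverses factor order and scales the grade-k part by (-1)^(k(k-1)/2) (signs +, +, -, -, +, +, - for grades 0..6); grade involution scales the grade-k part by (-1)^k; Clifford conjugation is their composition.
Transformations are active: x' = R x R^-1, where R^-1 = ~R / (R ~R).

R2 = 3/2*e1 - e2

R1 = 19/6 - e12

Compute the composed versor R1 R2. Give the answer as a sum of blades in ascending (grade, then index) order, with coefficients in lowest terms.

Distribute over the terms of R1 (each basis-blade product reordered to ascending indices, repeated generators contracted through their squares):
(19/6) R2 = 19/4*e1 - 19/6*e2
(-e12) R2 = -e1 + 3/2*e2
Summing the partial products and collecting blades:
Answer: 15/4*e1 - 5/3*e2


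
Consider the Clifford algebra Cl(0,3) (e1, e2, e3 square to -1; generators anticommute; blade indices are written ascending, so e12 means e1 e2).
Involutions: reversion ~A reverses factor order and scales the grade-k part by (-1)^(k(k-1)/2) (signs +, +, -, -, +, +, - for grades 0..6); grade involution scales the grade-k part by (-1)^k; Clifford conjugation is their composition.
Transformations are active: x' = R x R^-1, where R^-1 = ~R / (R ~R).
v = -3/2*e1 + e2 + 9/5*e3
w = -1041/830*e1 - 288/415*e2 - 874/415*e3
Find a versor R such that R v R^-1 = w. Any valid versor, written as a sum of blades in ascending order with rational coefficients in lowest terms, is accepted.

Construction: equal norms (both -649/100) license R = v + w = -1143/415*e1 + 127/415*e2 - 127/415*e3 — nothing changes along that direction, while (v - w)/2 changes sign, so v maps onto w.
Answer: -1143/415*e1 + 127/415*e2 - 127/415*e3


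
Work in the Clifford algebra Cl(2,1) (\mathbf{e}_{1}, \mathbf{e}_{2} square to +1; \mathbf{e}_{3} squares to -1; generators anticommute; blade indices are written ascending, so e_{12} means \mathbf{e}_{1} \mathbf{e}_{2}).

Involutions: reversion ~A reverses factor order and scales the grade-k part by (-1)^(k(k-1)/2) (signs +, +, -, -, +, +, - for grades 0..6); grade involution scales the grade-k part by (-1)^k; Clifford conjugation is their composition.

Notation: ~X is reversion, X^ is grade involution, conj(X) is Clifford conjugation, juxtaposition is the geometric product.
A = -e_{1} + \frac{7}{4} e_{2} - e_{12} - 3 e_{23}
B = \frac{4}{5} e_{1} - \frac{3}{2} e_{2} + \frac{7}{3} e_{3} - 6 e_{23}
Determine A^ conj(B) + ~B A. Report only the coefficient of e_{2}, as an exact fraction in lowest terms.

first term: -\frac{857}{40} - \frac{3}{2} e_{1} - \frac{39}{5} e_{2} - 6 e_{3} + \frac{1}{10} e_{12} - \frac{25}{3} e_{13} + \frac{49}{12} e_{23} + \frac{161}{15} e_{123}
second term: -\frac{857}{40} - \frac{3}{2} e_{1} - \frac{39}{5} e_{2} - 6 e_{3} - \frac{1}{10} e_{12} + \frac{25}{3} e_{13} - \frac{49}{12} e_{23} - \frac{161}{15} e_{123}
Answer: -\frac{78}{5}


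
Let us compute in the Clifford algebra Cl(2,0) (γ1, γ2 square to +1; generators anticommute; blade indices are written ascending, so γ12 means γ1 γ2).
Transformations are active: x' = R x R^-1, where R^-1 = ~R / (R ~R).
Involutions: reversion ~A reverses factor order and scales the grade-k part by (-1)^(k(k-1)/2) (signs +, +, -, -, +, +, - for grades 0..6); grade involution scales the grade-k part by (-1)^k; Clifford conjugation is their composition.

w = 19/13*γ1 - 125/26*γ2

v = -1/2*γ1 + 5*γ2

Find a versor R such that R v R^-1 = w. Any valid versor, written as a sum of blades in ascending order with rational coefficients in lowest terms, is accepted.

Since q(v) = q(w) = 101/4, the sum R = v + w = 25/26*γ1 + 5/26*γ2 does the job whenever invertible.
Answer: 25/26*γ1 + 5/26*γ2


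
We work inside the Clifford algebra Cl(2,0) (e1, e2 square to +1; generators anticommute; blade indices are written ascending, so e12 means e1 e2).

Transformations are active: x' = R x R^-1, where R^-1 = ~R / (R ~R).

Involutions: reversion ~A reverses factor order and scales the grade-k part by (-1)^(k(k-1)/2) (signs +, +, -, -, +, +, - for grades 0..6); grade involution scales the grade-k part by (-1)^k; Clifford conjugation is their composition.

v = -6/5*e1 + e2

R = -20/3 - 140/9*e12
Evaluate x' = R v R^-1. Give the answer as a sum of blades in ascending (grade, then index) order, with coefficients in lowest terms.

~R = -20/3 + 140/9*e12, and R ~R = 23200/81, so R^-1 = ~R / (23200/81).
R v = -68/9*e1 - 76/3*e2
Answer: 45/29*e1 + 26/145*e2
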